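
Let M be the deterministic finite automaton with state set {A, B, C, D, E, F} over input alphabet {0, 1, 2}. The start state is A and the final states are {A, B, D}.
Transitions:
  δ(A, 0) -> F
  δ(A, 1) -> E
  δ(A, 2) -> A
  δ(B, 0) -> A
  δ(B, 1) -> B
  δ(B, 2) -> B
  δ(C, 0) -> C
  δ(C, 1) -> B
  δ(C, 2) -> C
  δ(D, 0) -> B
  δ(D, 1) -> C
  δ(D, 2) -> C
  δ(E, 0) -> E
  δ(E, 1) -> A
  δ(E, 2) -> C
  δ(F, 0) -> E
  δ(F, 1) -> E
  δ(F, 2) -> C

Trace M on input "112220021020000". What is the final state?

A --1--> E
E --1--> A
A --2--> A
A --2--> A
A --2--> A
A --0--> F
F --0--> E
E --2--> C
C --1--> B
B --0--> A
A --2--> A
A --0--> F
F --0--> E
E --0--> E
E --0--> E

E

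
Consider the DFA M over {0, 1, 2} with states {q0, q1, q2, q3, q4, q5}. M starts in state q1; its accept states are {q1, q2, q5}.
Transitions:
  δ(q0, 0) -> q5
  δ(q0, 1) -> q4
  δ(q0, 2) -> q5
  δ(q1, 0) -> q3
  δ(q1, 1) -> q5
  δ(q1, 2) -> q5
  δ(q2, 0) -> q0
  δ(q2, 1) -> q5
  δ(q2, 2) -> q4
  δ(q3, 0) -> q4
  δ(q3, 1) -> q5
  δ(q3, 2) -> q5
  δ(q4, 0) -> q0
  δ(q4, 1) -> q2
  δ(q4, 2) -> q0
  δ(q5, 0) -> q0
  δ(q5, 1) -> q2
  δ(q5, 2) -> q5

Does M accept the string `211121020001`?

rejected

q1 --2--> q5
q5 --1--> q2
q2 --1--> q5
q5 --1--> q2
q2 --2--> q4
q4 --1--> q2
q2 --0--> q0
q0 --2--> q5
q5 --0--> q0
q0 --0--> q5
q5 --0--> q0
q0 --1--> q4
End in state q4, which is not an accepting state.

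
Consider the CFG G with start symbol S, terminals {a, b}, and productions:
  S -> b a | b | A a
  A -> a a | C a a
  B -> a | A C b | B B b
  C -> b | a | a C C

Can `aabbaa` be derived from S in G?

no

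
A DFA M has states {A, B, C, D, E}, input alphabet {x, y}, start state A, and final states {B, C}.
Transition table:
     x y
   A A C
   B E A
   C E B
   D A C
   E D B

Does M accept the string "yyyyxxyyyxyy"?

accepted

A --y--> C
C --y--> B
B --y--> A
A --y--> C
C --x--> E
E --x--> D
D --y--> C
C --y--> B
B --y--> A
A --x--> A
A --y--> C
C --y--> B
End in state B, which is an accepting state.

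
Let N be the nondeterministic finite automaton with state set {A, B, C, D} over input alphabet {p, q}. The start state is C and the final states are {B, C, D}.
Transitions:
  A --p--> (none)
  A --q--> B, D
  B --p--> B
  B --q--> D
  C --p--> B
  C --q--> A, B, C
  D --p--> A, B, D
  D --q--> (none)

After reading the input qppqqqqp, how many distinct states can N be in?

Start: {C}
read q: {A, B, C}
read p: {B}
read p: {B}
read q: {D}
read q: {}
The reachable set is empty and stays empty for the remaining 3 symbols.
Final reachable set {} has 0 states.

0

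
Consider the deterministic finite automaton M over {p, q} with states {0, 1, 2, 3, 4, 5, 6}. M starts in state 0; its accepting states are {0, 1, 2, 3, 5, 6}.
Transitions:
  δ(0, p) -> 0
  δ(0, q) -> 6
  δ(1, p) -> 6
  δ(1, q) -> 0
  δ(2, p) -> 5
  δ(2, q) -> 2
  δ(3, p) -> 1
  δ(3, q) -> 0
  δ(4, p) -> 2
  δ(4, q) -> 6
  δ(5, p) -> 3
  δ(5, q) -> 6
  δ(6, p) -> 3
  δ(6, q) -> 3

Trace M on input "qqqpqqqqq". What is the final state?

0 --q--> 6
6 --q--> 3
3 --q--> 0
0 --p--> 0
0 --q--> 6
6 --q--> 3
3 --q--> 0
0 --q--> 6
6 --q--> 3

3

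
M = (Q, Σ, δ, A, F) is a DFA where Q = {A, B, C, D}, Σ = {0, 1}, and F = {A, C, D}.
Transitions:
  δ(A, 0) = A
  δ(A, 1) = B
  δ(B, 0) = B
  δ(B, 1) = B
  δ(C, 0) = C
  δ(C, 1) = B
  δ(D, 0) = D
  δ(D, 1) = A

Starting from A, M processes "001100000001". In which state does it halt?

B

A --0--> A
A --0--> A
A --1--> B
B --1--> B
B --0--> B
B --0--> B
B --0--> B
B --0--> B
B --0--> B
B --0--> B
B --0--> B
B --1--> B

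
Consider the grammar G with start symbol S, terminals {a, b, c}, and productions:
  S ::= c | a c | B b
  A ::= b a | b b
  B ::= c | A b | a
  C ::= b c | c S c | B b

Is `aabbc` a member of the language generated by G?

no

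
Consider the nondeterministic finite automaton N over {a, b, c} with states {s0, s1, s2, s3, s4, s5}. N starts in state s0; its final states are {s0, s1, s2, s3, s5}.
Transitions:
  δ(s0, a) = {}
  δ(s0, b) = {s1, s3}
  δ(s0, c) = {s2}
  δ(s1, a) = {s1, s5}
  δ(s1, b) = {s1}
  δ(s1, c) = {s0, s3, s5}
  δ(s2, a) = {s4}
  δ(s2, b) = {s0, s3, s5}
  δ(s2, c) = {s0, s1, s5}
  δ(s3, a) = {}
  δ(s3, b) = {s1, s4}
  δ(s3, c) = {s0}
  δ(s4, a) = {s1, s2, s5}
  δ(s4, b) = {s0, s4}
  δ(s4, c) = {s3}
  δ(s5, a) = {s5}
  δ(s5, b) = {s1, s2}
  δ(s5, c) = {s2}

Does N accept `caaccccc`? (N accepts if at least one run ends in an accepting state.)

accepted

Start: {s0}
read c: {s2}
read a: {s4}
read a: {s1, s2, s5}
read c: {s0, s1, s2, s3, s5}
read c: {s0, s1, s2, s3, s5}
read c: {s0, s1, s2, s3, s5}
read c: {s0, s1, s2, s3, s5}
read c: {s0, s1, s2, s3, s5}
Reachable ∩ accepting = {s0, s1, s2, s3, s5} — nonempty.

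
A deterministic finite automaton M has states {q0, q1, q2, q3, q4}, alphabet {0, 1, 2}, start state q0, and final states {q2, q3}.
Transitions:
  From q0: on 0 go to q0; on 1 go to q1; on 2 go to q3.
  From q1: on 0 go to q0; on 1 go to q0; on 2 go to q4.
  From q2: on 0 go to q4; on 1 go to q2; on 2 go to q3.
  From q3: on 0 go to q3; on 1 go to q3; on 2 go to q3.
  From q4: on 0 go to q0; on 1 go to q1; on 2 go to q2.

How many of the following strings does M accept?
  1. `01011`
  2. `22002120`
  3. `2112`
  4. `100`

`01011`: rejected
`22002120`: accepted
`2112`: accepted
`100`: rejected

2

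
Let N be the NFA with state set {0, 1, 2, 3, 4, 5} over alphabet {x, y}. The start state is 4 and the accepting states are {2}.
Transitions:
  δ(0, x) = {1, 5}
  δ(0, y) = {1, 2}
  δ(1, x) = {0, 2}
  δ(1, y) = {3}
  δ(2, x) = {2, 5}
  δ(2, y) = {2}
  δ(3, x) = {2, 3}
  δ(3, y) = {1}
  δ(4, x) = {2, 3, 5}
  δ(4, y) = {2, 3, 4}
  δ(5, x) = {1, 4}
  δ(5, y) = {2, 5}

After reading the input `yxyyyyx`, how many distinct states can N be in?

5

Start: {4}
read y: {2, 3, 4}
read x: {2, 3, 5}
read y: {1, 2, 5}
read y: {2, 3, 5}
read y: {1, 2, 5}
read y: {2, 3, 5}
read x: {1, 2, 3, 4, 5}
Final reachable set {1, 2, 3, 4, 5} has 5 states.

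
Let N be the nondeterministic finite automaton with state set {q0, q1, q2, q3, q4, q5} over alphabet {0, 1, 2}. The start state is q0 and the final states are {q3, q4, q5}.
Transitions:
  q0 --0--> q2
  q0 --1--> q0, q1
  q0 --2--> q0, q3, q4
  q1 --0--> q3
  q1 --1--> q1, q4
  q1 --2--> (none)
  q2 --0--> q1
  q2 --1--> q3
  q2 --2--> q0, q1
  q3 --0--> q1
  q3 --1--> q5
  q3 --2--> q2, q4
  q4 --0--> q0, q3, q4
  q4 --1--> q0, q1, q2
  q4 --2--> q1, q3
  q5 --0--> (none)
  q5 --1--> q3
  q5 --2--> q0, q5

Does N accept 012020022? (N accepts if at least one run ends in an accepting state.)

accepted

Start: {q0}
read 0: {q2}
read 1: {q3}
read 2: {q2, q4}
read 0: {q0, q1, q3, q4}
read 2: {q0, q1, q2, q3, q4}
read 0: {q0, q1, q2, q3, q4}
read 0: {q0, q1, q2, q3, q4}
read 2: {q0, q1, q2, q3, q4}
read 2: {q0, q1, q2, q3, q4}
Reachable ∩ accepting = {q3, q4} — nonempty.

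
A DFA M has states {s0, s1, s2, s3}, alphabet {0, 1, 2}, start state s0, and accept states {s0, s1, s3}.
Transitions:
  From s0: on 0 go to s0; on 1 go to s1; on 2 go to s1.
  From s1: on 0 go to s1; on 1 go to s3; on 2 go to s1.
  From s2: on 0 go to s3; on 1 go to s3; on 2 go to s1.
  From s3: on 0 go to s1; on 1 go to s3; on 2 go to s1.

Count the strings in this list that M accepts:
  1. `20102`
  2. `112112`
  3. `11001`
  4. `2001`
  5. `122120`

`20102`: accepted
`112112`: accepted
`11001`: accepted
`2001`: accepted
`122120`: accepted

5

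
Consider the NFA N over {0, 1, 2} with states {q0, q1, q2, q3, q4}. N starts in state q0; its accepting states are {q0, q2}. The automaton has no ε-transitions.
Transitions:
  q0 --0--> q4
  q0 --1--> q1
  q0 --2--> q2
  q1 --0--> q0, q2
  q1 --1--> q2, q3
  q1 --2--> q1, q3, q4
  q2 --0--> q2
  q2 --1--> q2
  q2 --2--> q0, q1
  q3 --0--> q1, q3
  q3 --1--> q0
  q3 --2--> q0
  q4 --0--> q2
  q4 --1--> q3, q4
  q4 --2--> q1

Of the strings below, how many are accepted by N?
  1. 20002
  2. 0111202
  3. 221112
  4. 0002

4

20002: accepted
0111202: accepted
221112: accepted
0002: accepted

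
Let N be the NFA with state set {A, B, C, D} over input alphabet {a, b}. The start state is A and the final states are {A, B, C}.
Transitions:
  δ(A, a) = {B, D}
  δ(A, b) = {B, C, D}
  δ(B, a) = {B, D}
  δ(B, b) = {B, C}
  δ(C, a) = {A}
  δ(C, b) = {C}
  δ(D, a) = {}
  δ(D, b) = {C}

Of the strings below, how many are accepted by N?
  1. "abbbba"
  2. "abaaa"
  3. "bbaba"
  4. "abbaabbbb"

"abbbba": accepted
"abaaa": accepted
"bbaba": accepted
"abbaabbbb": accepted

4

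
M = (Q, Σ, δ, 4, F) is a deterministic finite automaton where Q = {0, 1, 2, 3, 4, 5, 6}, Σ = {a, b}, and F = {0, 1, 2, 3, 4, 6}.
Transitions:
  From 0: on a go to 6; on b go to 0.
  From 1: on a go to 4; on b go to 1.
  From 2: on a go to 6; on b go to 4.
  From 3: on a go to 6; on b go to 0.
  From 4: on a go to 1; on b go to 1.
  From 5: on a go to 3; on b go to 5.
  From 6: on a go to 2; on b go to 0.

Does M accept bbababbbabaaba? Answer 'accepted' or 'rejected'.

4 --b--> 1
1 --b--> 1
1 --a--> 4
4 --b--> 1
1 --a--> 4
4 --b--> 1
1 --b--> 1
1 --b--> 1
1 --a--> 4
4 --b--> 1
1 --a--> 4
4 --a--> 1
1 --b--> 1
1 --a--> 4
End in state 4, which is an accepting state.

accepted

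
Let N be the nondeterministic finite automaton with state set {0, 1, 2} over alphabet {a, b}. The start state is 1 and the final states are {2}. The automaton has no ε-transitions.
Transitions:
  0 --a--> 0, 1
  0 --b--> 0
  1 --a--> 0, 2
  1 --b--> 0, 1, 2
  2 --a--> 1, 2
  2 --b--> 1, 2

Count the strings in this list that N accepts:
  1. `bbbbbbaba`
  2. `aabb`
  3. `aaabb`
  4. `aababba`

4

`bbbbbbaba`: accepted
`aabb`: accepted
`aaabb`: accepted
`aababba`: accepted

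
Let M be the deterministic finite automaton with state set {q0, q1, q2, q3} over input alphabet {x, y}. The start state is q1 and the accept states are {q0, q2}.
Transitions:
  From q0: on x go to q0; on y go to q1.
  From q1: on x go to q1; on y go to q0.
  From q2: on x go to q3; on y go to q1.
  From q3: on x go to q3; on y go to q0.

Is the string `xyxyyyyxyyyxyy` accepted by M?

q1 --x--> q1
q1 --y--> q0
q0 --x--> q0
q0 --y--> q1
q1 --y--> q0
q0 --y--> q1
q1 --y--> q0
q0 --x--> q0
q0 --y--> q1
q1 --y--> q0
q0 --y--> q1
q1 --x--> q1
q1 --y--> q0
q0 --y--> q1
End in state q1, which is not an accepting state.

rejected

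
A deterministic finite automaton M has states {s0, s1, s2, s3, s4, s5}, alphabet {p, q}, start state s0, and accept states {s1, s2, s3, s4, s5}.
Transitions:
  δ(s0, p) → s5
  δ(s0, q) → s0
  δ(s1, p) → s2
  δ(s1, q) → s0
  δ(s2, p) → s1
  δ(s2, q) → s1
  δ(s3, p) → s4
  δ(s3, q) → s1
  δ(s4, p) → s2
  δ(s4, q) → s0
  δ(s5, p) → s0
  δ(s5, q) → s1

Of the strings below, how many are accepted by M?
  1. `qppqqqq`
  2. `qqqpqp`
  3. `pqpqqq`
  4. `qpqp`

`qppqqqq`: rejected
`qqqpqp`: accepted
`pqpqqq`: rejected
`qpqp`: accepted

2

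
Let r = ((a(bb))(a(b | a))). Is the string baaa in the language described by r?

No split of baaa into u·v has (a(bb)) matching u and (a(b|a)) matching v.

no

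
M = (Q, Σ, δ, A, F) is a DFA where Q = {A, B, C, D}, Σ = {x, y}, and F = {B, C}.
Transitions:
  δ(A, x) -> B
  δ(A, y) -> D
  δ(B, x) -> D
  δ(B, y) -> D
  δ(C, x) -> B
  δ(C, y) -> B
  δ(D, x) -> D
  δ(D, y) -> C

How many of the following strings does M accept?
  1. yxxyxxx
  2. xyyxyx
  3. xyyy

1

yxxyxxx: rejected
xyyxyx: rejected
xyyy: accepted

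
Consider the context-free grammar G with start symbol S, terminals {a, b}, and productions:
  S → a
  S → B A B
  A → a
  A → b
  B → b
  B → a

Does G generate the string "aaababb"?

no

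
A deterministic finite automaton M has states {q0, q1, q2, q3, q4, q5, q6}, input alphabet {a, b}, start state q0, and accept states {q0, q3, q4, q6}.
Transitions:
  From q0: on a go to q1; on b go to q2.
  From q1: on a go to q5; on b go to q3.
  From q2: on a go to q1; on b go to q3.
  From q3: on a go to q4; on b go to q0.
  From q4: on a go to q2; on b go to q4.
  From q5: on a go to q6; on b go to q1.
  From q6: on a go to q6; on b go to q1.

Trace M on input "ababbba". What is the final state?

q2

q0 --a--> q1
q1 --b--> q3
q3 --a--> q4
q4 --b--> q4
q4 --b--> q4
q4 --b--> q4
q4 --a--> q2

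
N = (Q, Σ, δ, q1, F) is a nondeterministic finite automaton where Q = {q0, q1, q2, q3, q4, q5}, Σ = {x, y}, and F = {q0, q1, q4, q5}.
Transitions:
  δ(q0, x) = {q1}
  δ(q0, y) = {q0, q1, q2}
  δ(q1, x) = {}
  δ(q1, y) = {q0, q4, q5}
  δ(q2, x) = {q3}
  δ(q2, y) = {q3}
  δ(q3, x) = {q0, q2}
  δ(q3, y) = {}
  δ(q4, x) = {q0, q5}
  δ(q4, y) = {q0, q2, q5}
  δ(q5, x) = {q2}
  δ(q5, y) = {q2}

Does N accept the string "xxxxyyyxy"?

rejected

Start: {q1}
read x: {}
The reachable set is empty and stays empty for the remaining 8 symbols.
Reachable ∩ accepting = {} — empty.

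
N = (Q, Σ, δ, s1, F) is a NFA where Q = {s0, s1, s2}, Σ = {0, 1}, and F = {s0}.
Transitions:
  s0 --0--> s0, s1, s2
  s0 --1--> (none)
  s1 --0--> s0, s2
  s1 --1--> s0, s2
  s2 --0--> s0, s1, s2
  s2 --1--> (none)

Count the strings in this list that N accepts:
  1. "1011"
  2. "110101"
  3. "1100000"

0

"1011": rejected
"110101": rejected
"1100000": rejected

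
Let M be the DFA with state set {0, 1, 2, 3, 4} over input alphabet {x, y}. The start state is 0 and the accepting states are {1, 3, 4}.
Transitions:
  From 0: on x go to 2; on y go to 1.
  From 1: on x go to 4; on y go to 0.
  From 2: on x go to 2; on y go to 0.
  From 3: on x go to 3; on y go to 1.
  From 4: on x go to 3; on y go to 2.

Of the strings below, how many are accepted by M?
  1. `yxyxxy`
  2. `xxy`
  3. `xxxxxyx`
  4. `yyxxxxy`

0

`yxyxxy`: rejected
`xxy`: rejected
`xxxxxyx`: rejected
`yyxxxxy`: rejected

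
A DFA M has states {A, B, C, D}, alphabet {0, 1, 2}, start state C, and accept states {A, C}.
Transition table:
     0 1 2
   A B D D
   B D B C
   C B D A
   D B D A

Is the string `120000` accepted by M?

rejected

C --1--> D
D --2--> A
A --0--> B
B --0--> D
D --0--> B
B --0--> D
End in state D, which is not an accepting state.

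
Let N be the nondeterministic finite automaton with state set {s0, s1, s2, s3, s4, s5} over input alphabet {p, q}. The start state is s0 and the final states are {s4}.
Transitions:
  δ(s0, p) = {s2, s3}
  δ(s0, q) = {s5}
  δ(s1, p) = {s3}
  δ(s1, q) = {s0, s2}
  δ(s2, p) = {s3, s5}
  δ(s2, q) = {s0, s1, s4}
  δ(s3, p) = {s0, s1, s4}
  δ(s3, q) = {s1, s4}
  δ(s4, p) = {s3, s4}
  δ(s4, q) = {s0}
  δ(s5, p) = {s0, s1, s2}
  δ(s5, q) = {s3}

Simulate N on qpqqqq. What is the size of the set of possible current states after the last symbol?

6

Start: {s0}
read q: {s5}
read p: {s0, s1, s2}
read q: {s0, s1, s2, s4, s5}
read q: {s0, s1, s2, s3, s4, s5}
read q: {s0, s1, s2, s3, s4, s5}
read q: {s0, s1, s2, s3, s4, s5}
Final reachable set {s0, s1, s2, s3, s4, s5} has 6 states.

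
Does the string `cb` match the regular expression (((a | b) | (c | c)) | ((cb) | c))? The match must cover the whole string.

yes

The right alternative ((cb)|c) matches cb.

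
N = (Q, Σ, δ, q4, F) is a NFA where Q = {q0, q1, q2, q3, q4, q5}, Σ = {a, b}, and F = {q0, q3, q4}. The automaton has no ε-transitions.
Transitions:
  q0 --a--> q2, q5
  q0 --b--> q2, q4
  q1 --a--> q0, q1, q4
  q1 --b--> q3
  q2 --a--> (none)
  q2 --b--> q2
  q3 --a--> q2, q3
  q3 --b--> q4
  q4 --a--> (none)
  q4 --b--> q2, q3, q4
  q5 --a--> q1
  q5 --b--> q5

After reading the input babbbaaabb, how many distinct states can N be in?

Start: {q4}
read b: {q2, q3, q4}
read a: {q2, q3}
read b: {q2, q4}
read b: {q2, q3, q4}
read b: {q2, q3, q4}
read a: {q2, q3}
read a: {q2, q3}
read a: {q2, q3}
read b: {q2, q4}
read b: {q2, q3, q4}
Final reachable set {q2, q3, q4} has 3 states.

3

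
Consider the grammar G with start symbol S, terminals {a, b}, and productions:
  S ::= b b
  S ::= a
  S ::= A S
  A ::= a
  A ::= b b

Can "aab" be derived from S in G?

no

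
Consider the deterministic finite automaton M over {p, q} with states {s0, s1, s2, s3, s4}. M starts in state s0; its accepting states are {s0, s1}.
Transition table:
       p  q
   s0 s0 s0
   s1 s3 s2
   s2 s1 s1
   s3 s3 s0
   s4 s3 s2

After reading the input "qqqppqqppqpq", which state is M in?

s0

s0 --q--> s0
s0 --q--> s0
s0 --q--> s0
s0 --p--> s0
s0 --p--> s0
s0 --q--> s0
s0 --q--> s0
s0 --p--> s0
s0 --p--> s0
s0 --q--> s0
s0 --p--> s0
s0 --q--> s0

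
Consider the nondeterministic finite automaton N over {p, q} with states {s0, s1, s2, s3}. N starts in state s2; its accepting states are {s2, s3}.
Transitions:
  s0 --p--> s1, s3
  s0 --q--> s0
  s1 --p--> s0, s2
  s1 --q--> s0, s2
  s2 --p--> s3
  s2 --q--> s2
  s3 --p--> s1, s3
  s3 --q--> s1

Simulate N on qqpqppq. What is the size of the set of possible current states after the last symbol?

Start: {s2}
read q: {s2}
read q: {s2}
read p: {s3}
read q: {s1}
read p: {s0, s2}
read p: {s1, s3}
read q: {s0, s1, s2}
Final reachable set {s0, s1, s2} has 3 states.

3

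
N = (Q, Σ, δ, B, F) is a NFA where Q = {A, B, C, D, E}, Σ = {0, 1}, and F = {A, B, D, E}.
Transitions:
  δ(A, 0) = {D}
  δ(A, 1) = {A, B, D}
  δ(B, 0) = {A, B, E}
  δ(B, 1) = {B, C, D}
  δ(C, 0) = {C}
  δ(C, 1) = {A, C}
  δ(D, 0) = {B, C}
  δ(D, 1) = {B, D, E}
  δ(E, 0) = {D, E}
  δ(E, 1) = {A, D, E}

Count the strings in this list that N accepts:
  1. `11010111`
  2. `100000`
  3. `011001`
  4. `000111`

4

`11010111`: accepted
`100000`: accepted
`011001`: accepted
`000111`: accepted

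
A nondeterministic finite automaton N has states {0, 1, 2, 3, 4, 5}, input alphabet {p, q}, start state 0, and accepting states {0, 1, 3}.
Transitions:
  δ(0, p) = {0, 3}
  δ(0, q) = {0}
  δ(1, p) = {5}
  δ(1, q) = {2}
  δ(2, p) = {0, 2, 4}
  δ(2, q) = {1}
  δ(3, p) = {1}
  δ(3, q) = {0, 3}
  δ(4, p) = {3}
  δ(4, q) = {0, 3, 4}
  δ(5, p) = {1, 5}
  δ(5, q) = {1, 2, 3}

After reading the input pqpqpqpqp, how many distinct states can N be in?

Start: {0}
read p: {0, 3}
read q: {0, 3}
read p: {0, 1, 3}
read q: {0, 2, 3}
read p: {0, 1, 2, 3, 4}
read q: {0, 1, 2, 3, 4}
read p: {0, 1, 2, 3, 4, 5}
read q: {0, 1, 2, 3, 4}
read p: {0, 1, 2, 3, 4, 5}
Final reachable set {0, 1, 2, 3, 4, 5} has 6 states.

6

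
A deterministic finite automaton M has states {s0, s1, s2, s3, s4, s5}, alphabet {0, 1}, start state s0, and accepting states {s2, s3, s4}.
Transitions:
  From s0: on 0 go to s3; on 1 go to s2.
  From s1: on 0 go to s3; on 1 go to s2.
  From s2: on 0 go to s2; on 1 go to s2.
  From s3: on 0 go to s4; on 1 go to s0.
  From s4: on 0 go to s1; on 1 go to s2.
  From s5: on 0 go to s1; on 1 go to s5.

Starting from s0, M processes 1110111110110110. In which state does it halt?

s0 --1--> s2
s2 --1--> s2
s2 --1--> s2
s2 --0--> s2
s2 --1--> s2
s2 --1--> s2
s2 --1--> s2
s2 --1--> s2
s2 --1--> s2
s2 --0--> s2
s2 --1--> s2
s2 --1--> s2
s2 --0--> s2
s2 --1--> s2
s2 --1--> s2
s2 --0--> s2

s2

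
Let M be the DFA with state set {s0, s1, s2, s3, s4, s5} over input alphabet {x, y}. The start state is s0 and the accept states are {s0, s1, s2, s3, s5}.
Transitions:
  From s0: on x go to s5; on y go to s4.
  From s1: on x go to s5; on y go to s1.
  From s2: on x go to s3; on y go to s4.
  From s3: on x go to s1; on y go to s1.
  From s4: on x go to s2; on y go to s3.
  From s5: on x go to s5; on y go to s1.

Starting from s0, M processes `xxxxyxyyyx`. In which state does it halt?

s5

s0 --x--> s5
s5 --x--> s5
s5 --x--> s5
s5 --x--> s5
s5 --y--> s1
s1 --x--> s5
s5 --y--> s1
s1 --y--> s1
s1 --y--> s1
s1 --x--> s5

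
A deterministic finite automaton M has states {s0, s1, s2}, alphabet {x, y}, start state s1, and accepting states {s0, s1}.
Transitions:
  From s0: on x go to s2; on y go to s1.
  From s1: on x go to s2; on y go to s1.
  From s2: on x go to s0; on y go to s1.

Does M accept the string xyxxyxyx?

rejected

s1 --x--> s2
s2 --y--> s1
s1 --x--> s2
s2 --x--> s0
s0 --y--> s1
s1 --x--> s2
s2 --y--> s1
s1 --x--> s2
End in state s2, which is not an accepting state.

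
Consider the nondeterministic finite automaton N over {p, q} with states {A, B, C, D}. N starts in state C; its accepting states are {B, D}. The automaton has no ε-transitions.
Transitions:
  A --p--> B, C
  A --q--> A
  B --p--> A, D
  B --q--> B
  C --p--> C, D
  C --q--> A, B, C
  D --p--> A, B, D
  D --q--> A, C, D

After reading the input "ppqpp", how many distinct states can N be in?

Start: {C}
read p: {C, D}
read p: {A, B, C, D}
read q: {A, B, C, D}
read p: {A, B, C, D}
read p: {A, B, C, D}
Final reachable set {A, B, C, D} has 4 states.

4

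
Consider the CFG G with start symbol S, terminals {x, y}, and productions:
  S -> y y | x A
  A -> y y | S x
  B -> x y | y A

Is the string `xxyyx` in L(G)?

yes

S ⇒ xA ⇒ xSx ⇒ xxAx ⇒ xxyyx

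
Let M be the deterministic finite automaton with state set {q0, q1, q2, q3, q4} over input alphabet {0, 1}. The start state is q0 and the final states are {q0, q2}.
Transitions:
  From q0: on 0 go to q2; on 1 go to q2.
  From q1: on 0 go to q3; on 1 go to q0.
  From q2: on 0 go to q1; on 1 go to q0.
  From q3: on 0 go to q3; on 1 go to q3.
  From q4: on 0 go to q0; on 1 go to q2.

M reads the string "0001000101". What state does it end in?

q0 --0--> q2
q2 --0--> q1
q1 --0--> q3
q3 --1--> q3
q3 --0--> q3
q3 --0--> q3
q3 --0--> q3
q3 --1--> q3
q3 --0--> q3
q3 --1--> q3

q3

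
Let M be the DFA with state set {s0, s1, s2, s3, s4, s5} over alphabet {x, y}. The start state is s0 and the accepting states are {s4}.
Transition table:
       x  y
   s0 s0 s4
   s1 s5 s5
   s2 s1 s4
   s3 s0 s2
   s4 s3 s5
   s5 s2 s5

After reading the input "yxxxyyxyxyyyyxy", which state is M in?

s4

s0 --y--> s4
s4 --x--> s3
s3 --x--> s0
s0 --x--> s0
s0 --y--> s4
s4 --y--> s5
s5 --x--> s2
s2 --y--> s4
s4 --x--> s3
s3 --y--> s2
s2 --y--> s4
s4 --y--> s5
s5 --y--> s5
s5 --x--> s2
s2 --y--> s4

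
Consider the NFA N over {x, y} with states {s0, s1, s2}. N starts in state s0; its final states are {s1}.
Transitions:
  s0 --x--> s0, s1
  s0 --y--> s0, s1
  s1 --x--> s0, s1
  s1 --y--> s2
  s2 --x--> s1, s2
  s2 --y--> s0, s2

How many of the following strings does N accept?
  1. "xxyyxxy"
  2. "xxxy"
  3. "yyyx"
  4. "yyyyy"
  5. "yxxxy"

"xxyyxxy": accepted
"xxxy": accepted
"yyyx": accepted
"yyyyy": accepted
"yxxxy": accepted

5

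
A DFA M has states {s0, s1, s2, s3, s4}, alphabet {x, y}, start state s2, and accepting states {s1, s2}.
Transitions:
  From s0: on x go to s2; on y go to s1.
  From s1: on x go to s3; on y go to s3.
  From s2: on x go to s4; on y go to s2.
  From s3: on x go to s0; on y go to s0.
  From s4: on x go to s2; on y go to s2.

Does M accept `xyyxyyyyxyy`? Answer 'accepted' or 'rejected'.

s2 --x--> s4
s4 --y--> s2
s2 --y--> s2
s2 --x--> s4
s4 --y--> s2
s2 --y--> s2
s2 --y--> s2
s2 --y--> s2
s2 --x--> s4
s4 --y--> s2
s2 --y--> s2
End in state s2, which is an accepting state.

accepted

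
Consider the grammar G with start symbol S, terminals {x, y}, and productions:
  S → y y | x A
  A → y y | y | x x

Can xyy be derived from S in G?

yes

S ⇒ xA ⇒ xyy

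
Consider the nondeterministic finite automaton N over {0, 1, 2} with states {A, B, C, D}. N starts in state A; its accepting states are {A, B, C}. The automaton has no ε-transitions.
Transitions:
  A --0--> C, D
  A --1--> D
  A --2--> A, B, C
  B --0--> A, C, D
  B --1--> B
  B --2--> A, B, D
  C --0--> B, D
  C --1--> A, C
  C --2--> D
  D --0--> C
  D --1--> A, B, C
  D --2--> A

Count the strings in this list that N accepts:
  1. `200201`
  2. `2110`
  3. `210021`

3

`200201`: accepted
`2110`: accepted
`210021`: accepted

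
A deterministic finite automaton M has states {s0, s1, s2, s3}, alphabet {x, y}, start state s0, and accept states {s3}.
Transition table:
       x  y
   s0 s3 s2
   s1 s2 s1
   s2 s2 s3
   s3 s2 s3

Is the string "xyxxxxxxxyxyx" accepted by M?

rejected

s0 --x--> s3
s3 --y--> s3
s3 --x--> s2
s2 --x--> s2
s2 --x--> s2
s2 --x--> s2
s2 --x--> s2
s2 --x--> s2
s2 --x--> s2
s2 --y--> s3
s3 --x--> s2
s2 --y--> s3
s3 --x--> s2
End in state s2, which is not an accepting state.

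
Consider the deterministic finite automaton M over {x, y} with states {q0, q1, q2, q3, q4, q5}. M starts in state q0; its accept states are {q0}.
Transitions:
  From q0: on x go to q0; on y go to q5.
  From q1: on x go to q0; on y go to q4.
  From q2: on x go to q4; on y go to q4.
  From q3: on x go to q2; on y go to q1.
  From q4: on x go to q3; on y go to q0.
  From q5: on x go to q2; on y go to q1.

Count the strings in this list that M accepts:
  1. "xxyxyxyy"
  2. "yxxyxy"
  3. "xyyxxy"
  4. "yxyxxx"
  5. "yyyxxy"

"xxyxyxyy": rejected
"yxxyxy": rejected
"xyyxxy": rejected
"yxyxxx": rejected
"yyyxxy": rejected

0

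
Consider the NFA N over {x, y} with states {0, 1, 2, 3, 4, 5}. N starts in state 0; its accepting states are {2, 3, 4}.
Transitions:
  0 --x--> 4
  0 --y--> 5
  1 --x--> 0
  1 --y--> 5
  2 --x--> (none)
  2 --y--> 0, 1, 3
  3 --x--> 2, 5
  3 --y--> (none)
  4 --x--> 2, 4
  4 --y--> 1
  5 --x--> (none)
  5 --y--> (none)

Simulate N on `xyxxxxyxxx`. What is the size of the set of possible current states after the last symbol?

2

Start: {0}
read x: {4}
read y: {1}
read x: {0}
read x: {4}
read x: {2, 4}
read x: {2, 4}
read y: {0, 1, 3}
read x: {0, 2, 4, 5}
read x: {2, 4}
read x: {2, 4}
Final reachable set {2, 4} has 2 states.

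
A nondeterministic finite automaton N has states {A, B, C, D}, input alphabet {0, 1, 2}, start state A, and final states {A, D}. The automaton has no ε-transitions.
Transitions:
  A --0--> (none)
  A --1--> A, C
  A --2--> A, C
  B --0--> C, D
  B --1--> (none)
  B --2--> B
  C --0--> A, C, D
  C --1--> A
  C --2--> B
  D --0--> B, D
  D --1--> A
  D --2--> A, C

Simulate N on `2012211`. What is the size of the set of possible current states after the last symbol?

Start: {A}
read 2: {A, C}
read 0: {A, C, D}
read 1: {A, C}
read 2: {A, B, C}
read 2: {A, B, C}
read 1: {A, C}
read 1: {A, C}
Final reachable set {A, C} has 2 states.

2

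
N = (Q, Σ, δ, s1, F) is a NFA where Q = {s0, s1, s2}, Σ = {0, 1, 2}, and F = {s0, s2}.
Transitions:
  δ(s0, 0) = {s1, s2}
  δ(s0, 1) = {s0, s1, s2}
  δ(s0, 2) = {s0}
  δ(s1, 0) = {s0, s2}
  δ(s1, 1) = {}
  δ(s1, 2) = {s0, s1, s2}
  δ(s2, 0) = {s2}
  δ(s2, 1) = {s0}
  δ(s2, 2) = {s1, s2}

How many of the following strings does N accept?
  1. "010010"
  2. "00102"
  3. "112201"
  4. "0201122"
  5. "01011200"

"010010": accepted
"00102": accepted
"112201": rejected
"0201122": accepted
"01011200": accepted

4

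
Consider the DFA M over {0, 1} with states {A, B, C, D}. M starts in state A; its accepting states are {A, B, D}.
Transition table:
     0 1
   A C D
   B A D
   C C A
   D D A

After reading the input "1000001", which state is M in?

A

A --1--> D
D --0--> D
D --0--> D
D --0--> D
D --0--> D
D --0--> D
D --1--> A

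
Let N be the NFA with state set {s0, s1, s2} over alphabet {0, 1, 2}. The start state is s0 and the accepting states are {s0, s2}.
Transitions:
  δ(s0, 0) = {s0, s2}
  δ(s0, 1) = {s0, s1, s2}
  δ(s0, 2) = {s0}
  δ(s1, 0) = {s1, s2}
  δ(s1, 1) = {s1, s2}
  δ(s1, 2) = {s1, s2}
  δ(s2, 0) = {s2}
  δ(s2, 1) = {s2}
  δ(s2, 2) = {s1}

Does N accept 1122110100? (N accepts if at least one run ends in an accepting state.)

accepted

Start: {s0}
read 1: {s0, s1, s2}
read 1: {s0, s1, s2}
read 2: {s0, s1, s2}
read 2: {s0, s1, s2}
read 1: {s0, s1, s2}
read 1: {s0, s1, s2}
read 0: {s0, s1, s2}
read 1: {s0, s1, s2}
read 0: {s0, s1, s2}
read 0: {s0, s1, s2}
Reachable ∩ accepting = {s0, s2} — nonempty.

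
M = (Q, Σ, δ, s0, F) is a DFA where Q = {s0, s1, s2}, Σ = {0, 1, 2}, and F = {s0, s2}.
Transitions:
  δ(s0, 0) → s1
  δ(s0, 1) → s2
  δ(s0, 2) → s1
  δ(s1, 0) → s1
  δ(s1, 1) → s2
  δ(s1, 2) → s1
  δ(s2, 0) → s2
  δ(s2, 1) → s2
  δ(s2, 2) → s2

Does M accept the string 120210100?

accepted

s0 --1--> s2
s2 --2--> s2
s2 --0--> s2
s2 --2--> s2
s2 --1--> s2
s2 --0--> s2
s2 --1--> s2
s2 --0--> s2
s2 --0--> s2
End in state s2, which is an accepting state.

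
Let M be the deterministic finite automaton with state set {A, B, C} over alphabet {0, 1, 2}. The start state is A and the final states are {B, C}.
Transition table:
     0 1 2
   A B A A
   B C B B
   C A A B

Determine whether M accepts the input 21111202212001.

rejected

A --2--> A
A --1--> A
A --1--> A
A --1--> A
A --1--> A
A --2--> A
A --0--> B
B --2--> B
B --2--> B
B --1--> B
B --2--> B
B --0--> C
C --0--> A
A --1--> A
End in state A, which is not an accepting state.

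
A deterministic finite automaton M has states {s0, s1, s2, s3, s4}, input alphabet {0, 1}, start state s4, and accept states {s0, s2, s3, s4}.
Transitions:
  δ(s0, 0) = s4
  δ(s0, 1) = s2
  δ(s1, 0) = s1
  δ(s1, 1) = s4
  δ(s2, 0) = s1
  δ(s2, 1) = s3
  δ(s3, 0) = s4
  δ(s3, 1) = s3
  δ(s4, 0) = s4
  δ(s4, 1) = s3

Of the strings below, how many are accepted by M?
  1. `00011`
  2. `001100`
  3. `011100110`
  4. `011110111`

`00011`: accepted
`001100`: accepted
`011100110`: accepted
`011110111`: accepted

4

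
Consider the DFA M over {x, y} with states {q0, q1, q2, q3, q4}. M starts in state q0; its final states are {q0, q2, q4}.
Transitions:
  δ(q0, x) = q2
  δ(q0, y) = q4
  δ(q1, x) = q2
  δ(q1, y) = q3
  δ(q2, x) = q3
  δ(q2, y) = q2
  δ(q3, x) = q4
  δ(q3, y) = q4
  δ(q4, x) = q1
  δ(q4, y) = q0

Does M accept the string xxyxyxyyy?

accepted

q0 --x--> q2
q2 --x--> q3
q3 --y--> q4
q4 --x--> q1
q1 --y--> q3
q3 --x--> q4
q4 --y--> q0
q0 --y--> q4
q4 --y--> q0
End in state q0, which is an accepting state.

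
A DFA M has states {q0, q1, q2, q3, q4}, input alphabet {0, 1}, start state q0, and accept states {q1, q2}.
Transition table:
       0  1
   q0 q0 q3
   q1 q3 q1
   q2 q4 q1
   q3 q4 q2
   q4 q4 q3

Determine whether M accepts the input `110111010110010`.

rejected

q0 --1--> q3
q3 --1--> q2
q2 --0--> q4
q4 --1--> q3
q3 --1--> q2
q2 --1--> q1
q1 --0--> q3
q3 --1--> q2
q2 --0--> q4
q4 --1--> q3
q3 --1--> q2
q2 --0--> q4
q4 --0--> q4
q4 --1--> q3
q3 --0--> q4
End in state q4, which is not an accepting state.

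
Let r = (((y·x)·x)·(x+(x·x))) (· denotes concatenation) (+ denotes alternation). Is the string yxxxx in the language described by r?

Split as yxx·xx: ((y·x)·x) matches yxx and (x+(x·x)) matches xx.

yes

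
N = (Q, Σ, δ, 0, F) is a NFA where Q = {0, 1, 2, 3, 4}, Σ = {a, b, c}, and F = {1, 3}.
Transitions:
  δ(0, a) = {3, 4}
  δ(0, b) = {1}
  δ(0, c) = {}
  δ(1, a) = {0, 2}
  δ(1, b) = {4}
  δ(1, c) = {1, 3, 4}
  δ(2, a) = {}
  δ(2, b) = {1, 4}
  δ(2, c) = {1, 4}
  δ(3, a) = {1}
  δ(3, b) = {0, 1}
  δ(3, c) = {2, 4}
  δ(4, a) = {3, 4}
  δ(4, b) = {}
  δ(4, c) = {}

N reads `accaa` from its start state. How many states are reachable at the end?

3

Start: {0}
read a: {3, 4}
read c: {2, 4}
read c: {1, 4}
read a: {0, 2, 3, 4}
read a: {1, 3, 4}
Final reachable set {1, 3, 4} has 3 states.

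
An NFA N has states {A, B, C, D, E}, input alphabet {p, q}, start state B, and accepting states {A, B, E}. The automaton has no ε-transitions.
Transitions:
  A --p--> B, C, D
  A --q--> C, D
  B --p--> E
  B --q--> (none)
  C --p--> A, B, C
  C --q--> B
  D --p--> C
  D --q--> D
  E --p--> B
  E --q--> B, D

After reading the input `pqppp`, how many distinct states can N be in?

5

Start: {B}
read p: {E}
read q: {B, D}
read p: {C, E}
read p: {A, B, C}
read p: {A, B, C, D, E}
Final reachable set {A, B, C, D, E} has 5 states.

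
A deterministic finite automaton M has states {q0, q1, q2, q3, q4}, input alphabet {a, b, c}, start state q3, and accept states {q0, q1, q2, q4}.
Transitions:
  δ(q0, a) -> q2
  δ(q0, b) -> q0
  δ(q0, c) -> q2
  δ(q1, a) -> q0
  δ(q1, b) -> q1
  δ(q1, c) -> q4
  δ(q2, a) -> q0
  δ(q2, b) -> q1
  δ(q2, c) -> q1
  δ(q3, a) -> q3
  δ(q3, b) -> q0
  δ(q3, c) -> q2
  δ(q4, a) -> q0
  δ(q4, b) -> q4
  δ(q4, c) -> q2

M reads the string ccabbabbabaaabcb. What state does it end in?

q3 --c--> q2
q2 --c--> q1
q1 --a--> q0
q0 --b--> q0
q0 --b--> q0
q0 --a--> q2
q2 --b--> q1
q1 --b--> q1
q1 --a--> q0
q0 --b--> q0
q0 --a--> q2
q2 --a--> q0
q0 --a--> q2
q2 --b--> q1
q1 --c--> q4
q4 --b--> q4

q4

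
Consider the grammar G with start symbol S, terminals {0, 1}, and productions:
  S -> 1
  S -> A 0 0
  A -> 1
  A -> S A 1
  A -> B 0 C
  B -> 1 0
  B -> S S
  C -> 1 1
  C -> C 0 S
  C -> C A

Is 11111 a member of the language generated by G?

no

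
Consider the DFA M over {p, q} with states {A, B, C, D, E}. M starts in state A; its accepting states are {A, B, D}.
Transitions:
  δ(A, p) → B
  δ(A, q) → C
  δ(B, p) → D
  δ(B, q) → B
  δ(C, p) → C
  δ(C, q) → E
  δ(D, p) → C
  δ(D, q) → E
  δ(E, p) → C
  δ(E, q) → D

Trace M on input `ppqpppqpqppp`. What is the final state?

C

A --p--> B
B --p--> D
D --q--> E
E --p--> C
C --p--> C
C --p--> C
C --q--> E
E --p--> C
C --q--> E
E --p--> C
C --p--> C
C --p--> C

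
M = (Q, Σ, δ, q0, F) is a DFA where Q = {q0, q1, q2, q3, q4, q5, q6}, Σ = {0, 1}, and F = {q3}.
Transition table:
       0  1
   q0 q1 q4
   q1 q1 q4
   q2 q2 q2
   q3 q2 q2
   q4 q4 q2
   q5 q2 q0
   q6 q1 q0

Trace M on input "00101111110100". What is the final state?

q2

q0 --0--> q1
q1 --0--> q1
q1 --1--> q4
q4 --0--> q4
q4 --1--> q2
q2 --1--> q2
q2 --1--> q2
q2 --1--> q2
q2 --1--> q2
q2 --1--> q2
q2 --0--> q2
q2 --1--> q2
q2 --0--> q2
q2 --0--> q2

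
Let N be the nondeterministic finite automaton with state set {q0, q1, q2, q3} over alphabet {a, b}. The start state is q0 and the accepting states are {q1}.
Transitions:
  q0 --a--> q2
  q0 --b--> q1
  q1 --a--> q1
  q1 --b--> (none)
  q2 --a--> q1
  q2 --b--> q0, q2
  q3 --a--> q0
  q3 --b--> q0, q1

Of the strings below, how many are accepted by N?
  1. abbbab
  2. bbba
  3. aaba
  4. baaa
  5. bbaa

1

abbbab: rejected
bbba: rejected
aaba: rejected
baaa: accepted
bbaa: rejected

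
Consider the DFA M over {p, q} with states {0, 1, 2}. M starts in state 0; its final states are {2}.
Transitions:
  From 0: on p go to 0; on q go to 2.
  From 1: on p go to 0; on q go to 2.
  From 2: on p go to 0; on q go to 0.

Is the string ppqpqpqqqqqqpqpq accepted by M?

accepted

0 --p--> 0
0 --p--> 0
0 --q--> 2
2 --p--> 0
0 --q--> 2
2 --p--> 0
0 --q--> 2
2 --q--> 0
0 --q--> 2
2 --q--> 0
0 --q--> 2
2 --q--> 0
0 --p--> 0
0 --q--> 2
2 --p--> 0
0 --q--> 2
End in state 2, which is an accepting state.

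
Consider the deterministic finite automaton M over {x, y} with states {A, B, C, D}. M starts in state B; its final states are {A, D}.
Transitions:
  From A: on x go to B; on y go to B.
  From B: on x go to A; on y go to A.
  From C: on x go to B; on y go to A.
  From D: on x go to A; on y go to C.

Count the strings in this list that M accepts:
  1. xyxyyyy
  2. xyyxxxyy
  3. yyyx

1

xyxyyyy: accepted
xyyxxxyy: rejected
yyyx: rejected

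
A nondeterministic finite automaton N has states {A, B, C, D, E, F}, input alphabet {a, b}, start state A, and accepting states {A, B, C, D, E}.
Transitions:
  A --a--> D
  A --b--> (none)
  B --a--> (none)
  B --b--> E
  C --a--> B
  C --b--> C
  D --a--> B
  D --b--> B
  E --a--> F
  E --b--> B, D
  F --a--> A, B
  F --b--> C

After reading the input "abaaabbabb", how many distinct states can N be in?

0

Start: {A}
read a: {D}
read b: {B}
read a: {}
The reachable set is empty and stays empty for the remaining 7 symbols.
Final reachable set {} has 0 states.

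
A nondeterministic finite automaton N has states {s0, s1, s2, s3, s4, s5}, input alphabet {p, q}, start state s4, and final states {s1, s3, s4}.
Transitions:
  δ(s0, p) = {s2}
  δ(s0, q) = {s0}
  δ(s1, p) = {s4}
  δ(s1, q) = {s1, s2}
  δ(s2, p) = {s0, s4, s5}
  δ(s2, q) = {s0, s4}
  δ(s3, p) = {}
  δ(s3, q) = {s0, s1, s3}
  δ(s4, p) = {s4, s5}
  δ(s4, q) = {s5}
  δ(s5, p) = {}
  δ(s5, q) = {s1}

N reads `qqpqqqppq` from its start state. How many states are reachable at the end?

4

Start: {s4}
read q: {s5}
read q: {s1}
read p: {s4}
read q: {s5}
read q: {s1}
read q: {s1, s2}
read p: {s0, s4, s5}
read p: {s2, s4, s5}
read q: {s0, s1, s4, s5}
Final reachable set {s0, s1, s4, s5} has 4 states.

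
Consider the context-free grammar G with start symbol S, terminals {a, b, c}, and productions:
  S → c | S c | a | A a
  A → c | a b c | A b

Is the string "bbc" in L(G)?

no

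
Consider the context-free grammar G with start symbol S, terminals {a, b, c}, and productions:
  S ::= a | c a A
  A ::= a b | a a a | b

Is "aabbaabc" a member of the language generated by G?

no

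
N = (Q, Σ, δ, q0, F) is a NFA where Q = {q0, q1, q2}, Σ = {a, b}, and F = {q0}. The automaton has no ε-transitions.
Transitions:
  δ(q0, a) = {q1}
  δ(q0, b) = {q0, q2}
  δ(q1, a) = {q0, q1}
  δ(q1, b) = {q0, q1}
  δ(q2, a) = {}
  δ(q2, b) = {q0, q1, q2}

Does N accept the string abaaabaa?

accepted

Start: {q0}
read a: {q1}
read b: {q0, q1}
read a: {q0, q1}
read a: {q0, q1}
read a: {q0, q1}
read b: {q0, q1, q2}
read a: {q0, q1}
read a: {q0, q1}
Reachable ∩ accepting = {q0} — nonempty.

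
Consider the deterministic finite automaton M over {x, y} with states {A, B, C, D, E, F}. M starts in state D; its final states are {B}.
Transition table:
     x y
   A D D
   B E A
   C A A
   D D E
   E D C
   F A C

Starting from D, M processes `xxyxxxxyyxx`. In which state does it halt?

D

D --x--> D
D --x--> D
D --y--> E
E --x--> D
D --x--> D
D --x--> D
D --x--> D
D --y--> E
E --y--> C
C --x--> A
A --x--> D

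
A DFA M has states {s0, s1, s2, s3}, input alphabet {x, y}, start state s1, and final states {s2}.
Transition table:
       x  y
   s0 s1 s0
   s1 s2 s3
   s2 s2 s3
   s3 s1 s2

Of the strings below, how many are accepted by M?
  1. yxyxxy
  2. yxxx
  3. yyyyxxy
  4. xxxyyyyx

yxyxxy: rejected
yxxx: accepted
yyyyxxy: rejected
xxxyyyyx: accepted

2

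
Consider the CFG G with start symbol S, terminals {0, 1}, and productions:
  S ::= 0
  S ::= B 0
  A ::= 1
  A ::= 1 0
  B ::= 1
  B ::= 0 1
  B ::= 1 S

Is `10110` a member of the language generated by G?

no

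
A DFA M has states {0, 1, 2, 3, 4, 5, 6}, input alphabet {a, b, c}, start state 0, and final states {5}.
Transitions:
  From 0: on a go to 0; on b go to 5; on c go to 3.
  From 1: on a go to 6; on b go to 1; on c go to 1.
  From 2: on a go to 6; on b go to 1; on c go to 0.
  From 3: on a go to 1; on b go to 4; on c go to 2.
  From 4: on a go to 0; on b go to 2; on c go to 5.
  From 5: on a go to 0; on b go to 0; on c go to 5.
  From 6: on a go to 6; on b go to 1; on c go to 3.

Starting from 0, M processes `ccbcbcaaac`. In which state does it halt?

0 --c--> 3
3 --c--> 2
2 --b--> 1
1 --c--> 1
1 --b--> 1
1 --c--> 1
1 --a--> 6
6 --a--> 6
6 --a--> 6
6 --c--> 3

3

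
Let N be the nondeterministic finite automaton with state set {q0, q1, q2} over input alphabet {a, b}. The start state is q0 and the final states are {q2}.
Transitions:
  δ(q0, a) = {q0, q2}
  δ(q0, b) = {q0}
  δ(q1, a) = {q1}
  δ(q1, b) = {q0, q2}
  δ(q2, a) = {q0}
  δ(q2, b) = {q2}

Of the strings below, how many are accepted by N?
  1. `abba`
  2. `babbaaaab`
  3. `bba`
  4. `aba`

4

`abba`: accepted
`babbaaaab`: accepted
`bba`: accepted
`aba`: accepted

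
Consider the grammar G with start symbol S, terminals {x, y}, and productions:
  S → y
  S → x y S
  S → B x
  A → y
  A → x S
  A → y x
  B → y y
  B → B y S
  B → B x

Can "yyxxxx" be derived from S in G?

yes

S ⇒ Bx ⇒ Bxx ⇒ Bxxx ⇒ Bxxxx ⇒ yyxxxx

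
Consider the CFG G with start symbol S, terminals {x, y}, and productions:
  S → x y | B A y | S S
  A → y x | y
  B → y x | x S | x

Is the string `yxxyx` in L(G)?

no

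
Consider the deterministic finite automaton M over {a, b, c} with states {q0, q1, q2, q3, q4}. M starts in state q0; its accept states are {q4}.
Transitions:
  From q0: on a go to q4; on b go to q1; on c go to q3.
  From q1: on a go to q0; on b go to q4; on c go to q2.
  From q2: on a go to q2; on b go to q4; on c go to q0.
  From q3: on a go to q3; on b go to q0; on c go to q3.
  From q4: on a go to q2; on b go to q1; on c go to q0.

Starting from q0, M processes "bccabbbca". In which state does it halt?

q2

q0 --b--> q1
q1 --c--> q2
q2 --c--> q0
q0 --a--> q4
q4 --b--> q1
q1 --b--> q4
q4 --b--> q1
q1 --c--> q2
q2 --a--> q2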